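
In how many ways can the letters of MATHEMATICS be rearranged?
11! / (2! × 2! × 2! × 1! × 1! × 1! × 1! × 1!) = 4989600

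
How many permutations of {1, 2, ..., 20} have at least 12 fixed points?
Exactly j fixed points: C(20,j)·!(20-j); sum over j ≥ 12 (derangement numbers via !m = (m-1)·(!(m-1) + !(m-2)): !0..!8 = 1, 0, 1, 2, 9, 44, 265, 1854, 14833). Σ_{j=12}^{20} C(20,j)·!(20-j) = C(20,12)·!8 + C(20,13)·!7 + C(20,14)·!6 + C(20,15)·!5 + C(20,16)·!4 + C(20,17)·!3 + C(20,18)·!2 + C(20,19)·!1 + C(20,20)·!0 = 125970·14833 + 77520·1854 + 38760·265 + 15504·44 + 4845·9 + 1140·2 + 190·1 + 20·0 + 1·1 = 2023234742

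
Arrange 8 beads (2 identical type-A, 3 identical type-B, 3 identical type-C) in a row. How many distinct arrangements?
8! / (2! × 3! × 3!) = 560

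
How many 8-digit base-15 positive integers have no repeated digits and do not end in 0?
Last digit: 14 nonzero choices. First digit: 13 (nonzero, ≠last). Middle 6: P(13,6) = 1235520. Total = 224864640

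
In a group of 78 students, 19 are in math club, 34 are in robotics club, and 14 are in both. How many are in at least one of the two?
|A∪B| = |A| + |B| - |A∩B| = 19 + 34 - 14 = 39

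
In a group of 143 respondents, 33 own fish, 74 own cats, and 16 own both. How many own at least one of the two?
|A∪B| = |A| + |B| - |A∩B| = 33 + 74 - 16 = 91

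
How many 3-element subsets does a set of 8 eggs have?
C(8,3) = 8!/(3!×5!) = 56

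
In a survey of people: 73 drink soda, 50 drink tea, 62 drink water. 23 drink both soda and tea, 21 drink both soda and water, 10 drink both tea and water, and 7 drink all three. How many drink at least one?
|A∪B∪C| = 73+50+62-23-21-10+7 = 138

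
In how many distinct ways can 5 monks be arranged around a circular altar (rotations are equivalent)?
Circular: fix one position, arrange the rest. (5-1)! = 24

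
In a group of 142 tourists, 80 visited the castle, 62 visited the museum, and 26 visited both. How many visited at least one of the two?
|A∪B| = |A| + |B| - |A∩B| = 80 + 62 - 26 = 116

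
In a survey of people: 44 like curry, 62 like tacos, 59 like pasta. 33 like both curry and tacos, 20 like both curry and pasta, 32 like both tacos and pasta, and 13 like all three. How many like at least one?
|A∪B∪C| = 44+62+59-33-20-32+13 = 93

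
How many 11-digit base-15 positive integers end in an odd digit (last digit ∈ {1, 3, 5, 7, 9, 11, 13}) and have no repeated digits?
Last∈{1,3,5,7,9,11,13}. Last=0: 0. Last nonzero: 7×13×P(13,9) = 23610787200. Total = 23610787200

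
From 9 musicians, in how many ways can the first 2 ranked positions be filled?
P(9,2) = 9!/(9-2)! = 72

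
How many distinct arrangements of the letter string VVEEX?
5! / (1! × 2! × 2!) = 30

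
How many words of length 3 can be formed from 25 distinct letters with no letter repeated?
P(25,3) = 25!/(25-3)! = 13800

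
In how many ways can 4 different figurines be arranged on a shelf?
4! = 24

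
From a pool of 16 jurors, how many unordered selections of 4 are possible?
C(16,4) = 16!/(4!×12!) = 1820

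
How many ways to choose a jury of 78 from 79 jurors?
C(79,78) = 79!/(78!×1!) = 79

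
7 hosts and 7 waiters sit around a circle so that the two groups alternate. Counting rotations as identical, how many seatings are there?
Fix one of the hosts: (7-1)! ways for the remaining hosts, × 7! ways for the waiters = 720 × 5040 = 3628800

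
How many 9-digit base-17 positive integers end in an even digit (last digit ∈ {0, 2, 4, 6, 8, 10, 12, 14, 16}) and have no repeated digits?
Last∈{0,2,4,6,8,10,12,14,16}. Last=0: 518918400. Last nonzero: 8×15×P(15,7) = 3891888000. Total = 4410806400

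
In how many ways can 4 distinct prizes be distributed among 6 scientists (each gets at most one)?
P(6,4) = 6!/(6-4)! = 360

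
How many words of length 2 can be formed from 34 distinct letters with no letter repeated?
P(34,2) = 34!/(34-2)! = 1122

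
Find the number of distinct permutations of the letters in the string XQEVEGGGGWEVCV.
14! / (4! × 3! × 3! × 1! × 1! × 1! × 1!) = 100900800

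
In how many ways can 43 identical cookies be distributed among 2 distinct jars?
C(43+2-1, 2-1) = C(44, 1) = 44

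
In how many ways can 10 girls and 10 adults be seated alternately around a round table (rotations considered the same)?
Fix one of the girls: (10-1)! ways for the remaining girls, × 10! ways for the adults = 362880 × 3628800 = 1316818944000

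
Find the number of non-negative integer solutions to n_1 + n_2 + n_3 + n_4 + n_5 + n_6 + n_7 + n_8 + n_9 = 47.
C(47+9-1, 9-1) = C(55, 8) = 1217566350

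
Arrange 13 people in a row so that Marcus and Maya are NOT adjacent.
Total - adjacent = 13! - (13-1)!×2 = 6227020800 - 958003200 = 5269017600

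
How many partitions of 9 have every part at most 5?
Let r_j(i) = number of partitions of i into parts ≤ j, for i = 0..9. r_1(i) = 1 for all i; r_j(i) = r_{j-1}(i) + r_j(i-j). Rows j = 2..5: ≤2: 1 1 2 2 3 3 4 4 5 5; ≤3: 1 1 2 3 4 5 7 8 10 12; ≤4: 1 1 2 3 5 6 9 11 15 18; ≤5: 1 1 2 3 5 7 10 13 18 23. r_5(9) = 23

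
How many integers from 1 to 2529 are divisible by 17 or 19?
⌊2529/17⌋ + ⌊2529/19⌋ - ⌊2529/323⌋ = 148 + 133 - 7 = 274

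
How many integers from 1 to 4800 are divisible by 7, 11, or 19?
⌊4800/7⌋+⌊4800/11⌋+⌊4800/19⌋ - ⌊4800/77⌋-⌊4800/133⌋-⌊4800/209⌋ + ⌊4800/1463⌋ = 685+436+252 - 62-36-22 + 3 = 1256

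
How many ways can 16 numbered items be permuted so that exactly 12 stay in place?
Choose the 12 fixed points C(16,12) = 1820, derange the rest: !4 = Σ_{j=0}^{4} (-1)^j·4!/j! = 24 - 24 + 12 - 4 + 1 = 9. Product = 1820 × 9 = 16380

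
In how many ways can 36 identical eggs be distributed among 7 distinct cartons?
C(36+7-1, 7-1) = C(42, 6) = 5245786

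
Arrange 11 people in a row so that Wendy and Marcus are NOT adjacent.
Total - adjacent = 11! - (11-1)!×2 = 39916800 - 7257600 = 32659200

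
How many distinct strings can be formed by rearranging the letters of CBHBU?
5! / (1! × 2! × 1! × 1!) = 60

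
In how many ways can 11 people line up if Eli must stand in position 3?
Fix one position: (11-1)! = 3628800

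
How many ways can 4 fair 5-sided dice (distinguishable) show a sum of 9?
Coefficient of x^9 in (x + x² + ... + x^5)^4. By inclusion-exclusion on dice exceeding 5: Σ_j (-1)^j C(4,j)·C(9-1-5j, 3) = C(4,0)·C(8,3) - C(4,1)·C(3,3) = 1·56 - 4·1 = 52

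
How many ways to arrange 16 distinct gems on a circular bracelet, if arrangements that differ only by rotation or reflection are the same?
(16-1)!/2 = 1307674368000/2 = 653837184000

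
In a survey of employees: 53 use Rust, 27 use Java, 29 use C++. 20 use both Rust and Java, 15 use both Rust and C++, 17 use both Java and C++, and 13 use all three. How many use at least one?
|A∪B∪C| = 53+27+29-20-15-17+13 = 70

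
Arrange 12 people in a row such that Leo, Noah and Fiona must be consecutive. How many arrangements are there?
Treat the 3 as one block: (12-3+1)! × 3! = 3628800 × 6 = 21772800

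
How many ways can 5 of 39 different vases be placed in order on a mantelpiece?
P(39,5) = 39!/(39-5)! = 69090840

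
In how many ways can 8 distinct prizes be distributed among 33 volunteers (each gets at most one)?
P(33,8) = 33!/(33-8)! = 559809169920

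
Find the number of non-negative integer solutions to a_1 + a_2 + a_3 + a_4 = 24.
C(24+4-1, 4-1) = C(27, 3) = 2925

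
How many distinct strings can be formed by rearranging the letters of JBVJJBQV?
8! / (2! × 1! × 3! × 2!) = 1680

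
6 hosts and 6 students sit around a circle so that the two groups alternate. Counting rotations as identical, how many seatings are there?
Fix one of the hosts: (6-1)! ways for the remaining hosts, × 6! ways for the students = 120 × 720 = 86400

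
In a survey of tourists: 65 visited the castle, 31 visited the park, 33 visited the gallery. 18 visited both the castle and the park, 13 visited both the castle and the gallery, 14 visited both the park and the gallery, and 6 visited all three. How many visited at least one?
|A∪B∪C| = 65+31+33-18-13-14+6 = 90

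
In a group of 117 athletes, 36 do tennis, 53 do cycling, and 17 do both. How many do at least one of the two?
|A∪B| = |A| + |B| - |A∩B| = 36 + 53 - 17 = 72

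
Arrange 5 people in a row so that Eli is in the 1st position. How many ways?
Fix one position: (5-1)! = 24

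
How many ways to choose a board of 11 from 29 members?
C(29,11) = 29!/(11!×18!) = 34597290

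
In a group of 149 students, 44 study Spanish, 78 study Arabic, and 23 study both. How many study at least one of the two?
|A∪B| = |A| + |B| - |A∩B| = 44 + 78 - 23 = 99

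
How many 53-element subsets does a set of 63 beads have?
C(63,53) = 63!/(53!×10!) = 127805525001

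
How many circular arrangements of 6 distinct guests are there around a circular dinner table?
Circular: fix one position, arrange the rest. (6-1)! = 120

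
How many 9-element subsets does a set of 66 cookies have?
C(66,9) = 66!/(9!×57!) = 37014131440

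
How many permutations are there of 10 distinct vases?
10! = 3628800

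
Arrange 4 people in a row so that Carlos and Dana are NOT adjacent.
Total - adjacent = 4! - (4-1)!×2 = 24 - 12 = 12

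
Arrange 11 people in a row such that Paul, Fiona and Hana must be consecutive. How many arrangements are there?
Treat the 3 as one block: (11-3+1)! × 3! = 362880 × 6 = 2177280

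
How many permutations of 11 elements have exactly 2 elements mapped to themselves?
Choose the 2 fixed points C(11,2) = 55, derange the rest: !9 = Σ_{j=0}^{9} (-1)^j·9!/j! = 362880 - 362880 + 181440 - 60480 + 15120 - 3024 + 504 - 72 + 9 - 1 = 133496. Product = 55 × 133496 = 7342280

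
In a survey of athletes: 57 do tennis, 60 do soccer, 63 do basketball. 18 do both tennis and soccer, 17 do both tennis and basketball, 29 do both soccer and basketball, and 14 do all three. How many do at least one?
|A∪B∪C| = 57+60+63-18-17-29+14 = 130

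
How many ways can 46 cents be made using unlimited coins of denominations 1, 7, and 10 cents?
Coefficient of x^46 in 1/(1-x^1) · 1/(1-x^7) · 1/(1-x^10). Case on j = number of 10-cent coins (j = 0..4); remainder r = 46 - 10j is made from {1,7} in ⌊r/7⌋+1 ways. r = 46, 36, 26, 16, 6 → 7 + 6 + 4 + 3 + 1 = 21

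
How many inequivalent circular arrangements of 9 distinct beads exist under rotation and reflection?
(9-1)!/2 = 40320/2 = 20160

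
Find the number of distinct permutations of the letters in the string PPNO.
4! / (2! × 1! × 1!) = 12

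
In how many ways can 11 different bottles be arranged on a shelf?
11! = 39916800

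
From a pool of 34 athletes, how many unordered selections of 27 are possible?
C(34,27) = 34!/(27!×7!) = 5379616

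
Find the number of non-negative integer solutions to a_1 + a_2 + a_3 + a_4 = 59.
C(59+4-1, 4-1) = C(62, 3) = 37820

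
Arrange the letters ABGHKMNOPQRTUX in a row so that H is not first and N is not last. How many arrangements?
By inclusion-exclusion: 14! - 2×(14-1)! + (14-2)! = 87178291200 - 12454041600 + 479001600 = 75203251200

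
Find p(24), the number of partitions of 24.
Pentagonal recurrence p(n) = p(n-1) + p(n-2) - p(n-5) - p(n-7) + p(n-12) + p(n-15) - ... gives p(0..23) = 1, 1, 2, 3, 5, 7, 11, 15, 22, 30, 42, 56, 77, 101, 135, 176, 231, 297, 385, 490, 627, 792, 1002, 1255. p(24) = p(23) + p(22) - p(19) - p(17) + p(12) + p(9) - p(2) = 1255 + 1002 - 490 - 297 + 77 + 30 - 2 = 1575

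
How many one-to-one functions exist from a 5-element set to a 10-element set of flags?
P(10,5) = 10!/(10-5)! = 30240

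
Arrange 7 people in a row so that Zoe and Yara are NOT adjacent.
Total - adjacent = 7! - (7-1)!×2 = 5040 - 1440 = 3600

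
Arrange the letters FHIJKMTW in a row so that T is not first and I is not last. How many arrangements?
By inclusion-exclusion: 8! - 2×(8-1)! + (8-2)! = 40320 - 10080 + 720 = 30960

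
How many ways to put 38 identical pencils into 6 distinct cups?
C(38+6-1, 6-1) = C(43, 5) = 962598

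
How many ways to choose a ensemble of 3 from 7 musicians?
C(7,3) = 7!/(3!×4!) = 35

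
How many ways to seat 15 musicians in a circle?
Circular: fix one position, arrange the rest. (15-1)! = 87178291200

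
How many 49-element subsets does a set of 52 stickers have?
C(52,49) = 52!/(49!×3!) = 22100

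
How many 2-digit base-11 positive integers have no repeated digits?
First digit: 10 choices (nonzero). Then descending: 10 × 10 = 100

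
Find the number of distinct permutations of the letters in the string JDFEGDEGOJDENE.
14! / (2! × 1! × 4! × 2! × 1! × 1! × 3!) = 151351200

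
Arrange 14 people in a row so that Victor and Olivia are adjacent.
Treat as block: (14-1)! × 2! = 6227020800 × 2 = 12454041600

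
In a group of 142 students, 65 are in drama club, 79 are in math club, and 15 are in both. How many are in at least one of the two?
|A∪B| = |A| + |B| - |A∩B| = 65 + 79 - 15 = 129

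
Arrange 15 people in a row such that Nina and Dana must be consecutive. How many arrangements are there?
Treat the 2 as one block: (15-2+1)! × 2! = 87178291200 × 2 = 174356582400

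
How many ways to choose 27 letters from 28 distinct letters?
C(28,27) = 28!/(27!×1!) = 28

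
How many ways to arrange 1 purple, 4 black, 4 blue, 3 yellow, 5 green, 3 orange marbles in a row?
20! / (1! × 4! × 4! × 3! × 5! × 3!) = 977728752000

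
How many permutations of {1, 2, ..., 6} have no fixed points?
!6 = Σ_{j=0}^{6} (-1)^j·6!/j! = 720 - 720 + 360 - 120 + 30 - 6 + 1 = 265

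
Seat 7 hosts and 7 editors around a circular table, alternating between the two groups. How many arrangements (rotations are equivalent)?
Fix one of the hosts: (7-1)! ways for the remaining hosts, × 7! ways for the editors = 720 × 5040 = 3628800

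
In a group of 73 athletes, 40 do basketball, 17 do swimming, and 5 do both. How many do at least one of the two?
|A∪B| = |A| + |B| - |A∩B| = 40 + 17 - 5 = 52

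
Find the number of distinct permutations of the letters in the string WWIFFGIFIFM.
11! / (4! × 3! × 2! × 1! × 1!) = 138600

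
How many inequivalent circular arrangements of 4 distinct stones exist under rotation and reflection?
(4-1)!/2 = 6/2 = 3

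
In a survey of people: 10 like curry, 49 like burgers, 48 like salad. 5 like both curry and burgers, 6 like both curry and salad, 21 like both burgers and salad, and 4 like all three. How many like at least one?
|A∪B∪C| = 10+49+48-5-6-21+4 = 79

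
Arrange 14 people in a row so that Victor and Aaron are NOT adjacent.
Total - adjacent = 14! - (14-1)!×2 = 87178291200 - 12454041600 = 74724249600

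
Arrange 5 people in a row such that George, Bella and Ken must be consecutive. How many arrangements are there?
Treat the 3 as one block: (5-3+1)! × 3! = 6 × 6 = 36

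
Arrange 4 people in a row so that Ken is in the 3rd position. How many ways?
Fix one position: (4-1)! = 6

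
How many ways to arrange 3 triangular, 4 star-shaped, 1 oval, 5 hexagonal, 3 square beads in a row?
16! / (3! × 4! × 1! × 5! × 3!) = 201801600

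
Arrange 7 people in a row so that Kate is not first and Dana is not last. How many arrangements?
By inclusion-exclusion: 7! - 2×(7-1)! + (7-2)! = 5040 - 1440 + 120 = 3720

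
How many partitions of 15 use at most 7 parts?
By conjugation, equals partitions of 15 into parts ≤ 7. Let r_j(i) = number of partitions of i into parts ≤ j, for i = 0..15. r_1(i) = 1 for all i; r_j(i) = r_{j-1}(i) + r_j(i-j). Rows j = 2..7: ≤2: 1 1 2 2 3 3 4 4 5 5 6 6 7 7 8 8; ≤3: 1 1 2 3 4 5 7 8 10 12 14 16 19 21 24 27; ≤4: 1 1 2 3 5 6 9 11 15 18 23 27 34 39 47 54; ≤5: 1 1 2 3 5 7 10 13 18 23 30 37 47 57 70 84; ≤6: 1 1 2 3 5 7 11 14 20 26 35 44 58 71 90 110; ≤7: 1 1 2 3 5 7 11 15 21 28 38 49 65 82 105 131. r_7(15) = 131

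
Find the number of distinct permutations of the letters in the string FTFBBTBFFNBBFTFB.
16! / (1! × 3! × 6! × 6!) = 6726720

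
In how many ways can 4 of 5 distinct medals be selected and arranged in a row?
P(5,4) = 5!/(5-4)! = 120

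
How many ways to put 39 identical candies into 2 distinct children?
C(39+2-1, 2-1) = C(40, 1) = 40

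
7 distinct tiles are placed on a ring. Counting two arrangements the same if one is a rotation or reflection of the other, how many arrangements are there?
(7-1)!/2 = 720/2 = 360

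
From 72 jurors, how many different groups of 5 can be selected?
C(72,5) = 72!/(5!×67!) = 13991544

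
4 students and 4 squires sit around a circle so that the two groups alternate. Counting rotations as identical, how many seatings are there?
Fix one of the students: (4-1)! ways for the remaining students, × 4! ways for the squires = 6 × 24 = 144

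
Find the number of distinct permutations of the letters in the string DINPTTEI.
8! / (1! × 1! × 1! × 2! × 2! × 1!) = 10080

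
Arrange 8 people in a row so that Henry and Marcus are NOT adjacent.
Total - adjacent = 8! - (8-1)!×2 = 40320 - 10080 = 30240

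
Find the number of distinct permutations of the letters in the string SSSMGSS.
7! / (5! × 1! × 1!) = 42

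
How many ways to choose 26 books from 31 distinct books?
C(31,26) = 31!/(26!×5!) = 169911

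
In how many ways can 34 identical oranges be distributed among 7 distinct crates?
C(34+7-1, 7-1) = C(40, 6) = 3838380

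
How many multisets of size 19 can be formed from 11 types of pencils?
C(19+11-1, 11-1) = C(29, 10) = 20030010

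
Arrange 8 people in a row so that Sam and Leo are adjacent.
Treat as block: (8-1)! × 2! = 5040 × 2 = 10080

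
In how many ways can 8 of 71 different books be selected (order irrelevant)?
C(71,8) = 71!/(8!×63!) = 10639125640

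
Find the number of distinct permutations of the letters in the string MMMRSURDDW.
10! / (1! × 3! × 1! × 2! × 1! × 2!) = 151200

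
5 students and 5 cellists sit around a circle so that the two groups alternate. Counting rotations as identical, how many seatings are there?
Fix one of the students: (5-1)! ways for the remaining students, × 5! ways for the cellists = 24 × 120 = 2880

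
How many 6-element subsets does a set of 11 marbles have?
C(11,6) = 11!/(6!×5!) = 462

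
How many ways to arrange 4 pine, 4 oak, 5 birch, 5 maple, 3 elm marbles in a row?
21! / (4! × 4! × 5! × 5! × 3!) = 1026615189600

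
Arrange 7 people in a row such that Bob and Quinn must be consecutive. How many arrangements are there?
Treat the 2 as one block: (7-2+1)! × 2! = 720 × 2 = 1440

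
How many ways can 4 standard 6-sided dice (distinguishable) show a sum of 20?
Coefficient of x^20 in (x + x² + ... + x^6)^4. By inclusion-exclusion on dice exceeding 6: Σ_j (-1)^j C(4,j)·C(20-1-6j, 3) = C(4,0)·C(19,3) - C(4,1)·C(13,3) + C(4,2)·C(7,3) = 1·969 - 4·286 + 6·35 = 35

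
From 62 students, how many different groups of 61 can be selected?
C(62,61) = 62!/(61!×1!) = 62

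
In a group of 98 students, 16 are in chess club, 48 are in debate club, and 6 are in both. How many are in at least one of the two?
|A∪B| = |A| + |B| - |A∩B| = 16 + 48 - 6 = 58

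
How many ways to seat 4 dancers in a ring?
Circular: fix one position, arrange the rest. (4-1)! = 6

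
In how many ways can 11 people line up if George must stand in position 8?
Fix one position: (11-1)! = 3628800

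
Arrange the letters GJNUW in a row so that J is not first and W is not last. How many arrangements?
By inclusion-exclusion: 5! - 2×(5-1)! + (5-2)! = 120 - 48 + 6 = 78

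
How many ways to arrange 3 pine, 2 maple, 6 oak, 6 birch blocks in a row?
17! / (3! × 2! × 6! × 6!) = 57177120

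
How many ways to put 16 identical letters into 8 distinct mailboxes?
C(16+8-1, 8-1) = C(23, 7) = 245157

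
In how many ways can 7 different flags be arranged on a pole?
7! = 5040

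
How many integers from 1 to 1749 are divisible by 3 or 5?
⌊1749/3⌋ + ⌊1749/5⌋ - ⌊1749/15⌋ = 583 + 349 - 116 = 816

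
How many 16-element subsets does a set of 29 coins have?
C(29,16) = 29!/(16!×13!) = 67863915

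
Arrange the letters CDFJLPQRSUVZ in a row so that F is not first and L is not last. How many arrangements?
By inclusion-exclusion: 12! - 2×(12-1)! + (12-2)! = 479001600 - 79833600 + 3628800 = 402796800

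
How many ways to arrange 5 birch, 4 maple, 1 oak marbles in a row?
10! / (5! × 4! × 1!) = 1260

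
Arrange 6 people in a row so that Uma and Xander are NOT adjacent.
Total - adjacent = 6! - (6-1)!×2 = 720 - 240 = 480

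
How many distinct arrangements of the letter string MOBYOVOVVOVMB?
13! / (4! × 4! × 2! × 1! × 2!) = 2702700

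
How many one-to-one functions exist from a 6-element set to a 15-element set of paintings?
P(15,6) = 15!/(15-6)! = 3603600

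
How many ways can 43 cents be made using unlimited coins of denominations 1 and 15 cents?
Coefficient of x^43 in 1/(1-x^1) · 1/(1-x^15). Use j coins of 15 for j = 0..⌊43/15⌋ = 2, the rest in 1s: 2 + 1 = 3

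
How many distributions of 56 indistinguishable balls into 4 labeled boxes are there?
C(56+4-1, 4-1) = C(59, 3) = 32509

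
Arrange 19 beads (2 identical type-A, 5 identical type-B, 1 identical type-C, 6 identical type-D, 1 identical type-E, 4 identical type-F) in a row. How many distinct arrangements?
19! / (2! × 5! × 1! × 6! × 1! × 4!) = 29331862560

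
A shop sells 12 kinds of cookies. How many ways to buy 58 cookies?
C(58+12-1, 12-1) = C(69, 11) = 1823810410032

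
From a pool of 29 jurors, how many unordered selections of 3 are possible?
C(29,3) = 29!/(3!×26!) = 3654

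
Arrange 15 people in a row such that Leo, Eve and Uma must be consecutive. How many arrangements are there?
Treat the 3 as one block: (15-3+1)! × 3! = 6227020800 × 6 = 37362124800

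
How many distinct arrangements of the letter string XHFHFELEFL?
10! / (3! × 2! × 2! × 2! × 1!) = 75600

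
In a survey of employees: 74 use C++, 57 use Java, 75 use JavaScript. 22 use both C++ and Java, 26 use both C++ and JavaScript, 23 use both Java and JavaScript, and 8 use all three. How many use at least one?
|A∪B∪C| = 74+57+75-22-26-23+8 = 143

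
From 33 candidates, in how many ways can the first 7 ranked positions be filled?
P(33,7) = 33!/(33-7)! = 21531121920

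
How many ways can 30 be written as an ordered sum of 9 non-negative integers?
C(30+9-1, 9-1) = C(38, 8) = 48903492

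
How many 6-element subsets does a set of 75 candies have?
C(75,6) = 75!/(6!×69!) = 201359550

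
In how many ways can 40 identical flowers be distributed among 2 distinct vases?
C(40+2-1, 2-1) = C(41, 1) = 41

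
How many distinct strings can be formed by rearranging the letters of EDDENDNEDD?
10! / (3! × 5! × 2!) = 2520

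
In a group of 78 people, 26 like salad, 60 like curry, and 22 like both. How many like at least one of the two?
|A∪B| = |A| + |B| - |A∩B| = 26 + 60 - 22 = 64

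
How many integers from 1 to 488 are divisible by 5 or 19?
⌊488/5⌋ + ⌊488/19⌋ - ⌊488/95⌋ = 97 + 25 - 5 = 117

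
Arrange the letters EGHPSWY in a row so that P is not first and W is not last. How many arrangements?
By inclusion-exclusion: 7! - 2×(7-1)! + (7-2)! = 5040 - 1440 + 120 = 3720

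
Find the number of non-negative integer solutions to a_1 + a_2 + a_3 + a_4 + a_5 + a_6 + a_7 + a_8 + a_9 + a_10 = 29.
C(29+10-1, 10-1) = C(38, 9) = 163011640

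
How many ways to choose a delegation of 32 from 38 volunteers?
C(38,32) = 38!/(32!×6!) = 2760681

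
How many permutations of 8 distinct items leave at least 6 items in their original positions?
Exactly j fixed points: C(8,j)·!(8-j); sum over j ≥ 6 (derangement numbers via !m = (m-1)·(!(m-1) + !(m-2)): !0..!2 = 1, 0, 1). Σ_{j=6}^{8} C(8,j)·!(8-j) = C(8,6)·!2 + C(8,7)·!1 + C(8,8)·!0 = 28·1 + 8·0 + 1·1 = 29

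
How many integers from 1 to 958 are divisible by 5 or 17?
⌊958/5⌋ + ⌊958/17⌋ - ⌊958/85⌋ = 191 + 56 - 11 = 236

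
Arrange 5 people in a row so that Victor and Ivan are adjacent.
Treat as block: (5-1)! × 2! = 24 × 2 = 48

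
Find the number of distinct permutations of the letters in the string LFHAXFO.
7! / (1! × 1! × 1! × 2! × 1! × 1!) = 2520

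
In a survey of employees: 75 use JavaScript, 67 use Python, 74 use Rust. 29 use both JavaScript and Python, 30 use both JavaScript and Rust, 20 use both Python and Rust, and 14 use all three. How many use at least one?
|A∪B∪C| = 75+67+74-29-30-20+14 = 151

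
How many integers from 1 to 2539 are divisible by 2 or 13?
⌊2539/2⌋ + ⌊2539/13⌋ - ⌊2539/26⌋ = 1269 + 195 - 97 = 1367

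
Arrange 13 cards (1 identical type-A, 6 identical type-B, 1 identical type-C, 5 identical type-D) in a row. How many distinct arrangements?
13! / (1! × 6! × 1! × 5!) = 72072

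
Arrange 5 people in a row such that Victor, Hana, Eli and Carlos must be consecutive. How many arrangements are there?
Treat the 4 as one block: (5-4+1)! × 4! = 2 × 24 = 48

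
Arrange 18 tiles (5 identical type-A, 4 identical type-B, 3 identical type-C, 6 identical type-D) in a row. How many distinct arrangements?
18! / (5! × 4! × 3! × 6!) = 514594080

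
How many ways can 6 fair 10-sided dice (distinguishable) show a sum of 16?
Coefficient of x^16 in (x + x² + ... + x^10)^6. By inclusion-exclusion on dice exceeding 10: Σ_j (-1)^j C(6,j)·C(16-1-10j, 5) = C(6,0)·C(15,5) - C(6,1)·C(5,5) = 1·3003 - 6·1 = 2997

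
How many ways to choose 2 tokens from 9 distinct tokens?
C(9,2) = 9!/(2!×7!) = 36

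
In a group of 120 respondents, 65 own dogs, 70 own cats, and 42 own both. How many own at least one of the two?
|A∪B| = |A| + |B| - |A∩B| = 65 + 70 - 42 = 93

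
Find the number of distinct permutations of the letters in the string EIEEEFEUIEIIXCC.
15! / (1! × 1! × 4! × 2! × 1! × 6!) = 37837800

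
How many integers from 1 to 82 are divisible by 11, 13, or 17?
⌊82/11⌋+⌊82/13⌋+⌊82/17⌋ - ⌊82/143⌋-⌊82/187⌋-⌊82/221⌋ + ⌊82/2431⌋ = 7+6+4 - 0-0-0 + 0 = 17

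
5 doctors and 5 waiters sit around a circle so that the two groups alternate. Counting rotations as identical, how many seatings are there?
Fix one of the doctors: (5-1)! ways for the remaining doctors, × 5! ways for the waiters = 24 × 120 = 2880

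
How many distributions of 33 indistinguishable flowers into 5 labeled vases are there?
C(33+5-1, 5-1) = C(37, 4) = 66045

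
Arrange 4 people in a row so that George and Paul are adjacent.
Treat as block: (4-1)! × 2! = 6 × 2 = 12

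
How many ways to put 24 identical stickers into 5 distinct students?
C(24+5-1, 5-1) = C(28, 4) = 20475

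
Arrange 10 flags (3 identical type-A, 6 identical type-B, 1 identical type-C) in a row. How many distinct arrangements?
10! / (3! × 6! × 1!) = 840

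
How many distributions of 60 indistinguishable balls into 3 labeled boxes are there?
C(60+3-1, 3-1) = C(62, 2) = 1891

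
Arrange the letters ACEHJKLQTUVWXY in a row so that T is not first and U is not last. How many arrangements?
By inclusion-exclusion: 14! - 2×(14-1)! + (14-2)! = 87178291200 - 12454041600 + 479001600 = 75203251200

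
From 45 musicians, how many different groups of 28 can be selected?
C(45,28) = 45!/(28!×17!) = 1103068603890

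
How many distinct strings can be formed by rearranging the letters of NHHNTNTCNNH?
11! / (5! × 3! × 1! × 2!) = 27720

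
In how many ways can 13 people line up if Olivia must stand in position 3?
Fix one position: (13-1)! = 479001600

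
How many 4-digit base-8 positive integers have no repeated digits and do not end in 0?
Last digit: 7 nonzero choices. First digit: 6 (nonzero, ≠last). Middle 2: P(6,2) = 30. Total = 1260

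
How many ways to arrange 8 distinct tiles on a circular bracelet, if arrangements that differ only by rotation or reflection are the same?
(8-1)!/2 = 5040/2 = 2520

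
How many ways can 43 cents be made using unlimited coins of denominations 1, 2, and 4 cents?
Coefficient of x^43 in 1/(1-x^1) · 1/(1-x^2) · 1/(1-x^4). Case on j = number of 4-cent coins (j = 0..10); remainder r = 43 - 4j is made from {1,2} in ⌊r/2⌋+1 ways. r = 43, 39, 35, 31, 27, 23, 19, 15, 11, 7, 3 → 22 + 20 + 18 + 16 + 14 + 12 + 10 + 8 + 6 + 4 + 2 = 132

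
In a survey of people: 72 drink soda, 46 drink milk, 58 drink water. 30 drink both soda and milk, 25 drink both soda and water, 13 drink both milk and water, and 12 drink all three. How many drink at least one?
|A∪B∪C| = 72+46+58-30-25-13+12 = 120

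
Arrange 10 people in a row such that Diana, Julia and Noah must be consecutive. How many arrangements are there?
Treat the 3 as one block: (10-3+1)! × 3! = 40320 × 6 = 241920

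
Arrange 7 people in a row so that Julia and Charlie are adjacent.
Treat as block: (7-1)! × 2! = 720 × 2 = 1440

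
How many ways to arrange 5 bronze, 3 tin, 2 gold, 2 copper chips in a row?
12! / (5! × 3! × 2! × 2!) = 166320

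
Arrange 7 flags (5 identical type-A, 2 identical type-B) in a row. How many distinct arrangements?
7! / (5! × 2!) = 21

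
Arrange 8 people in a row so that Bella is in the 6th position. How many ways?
Fix one position: (8-1)! = 5040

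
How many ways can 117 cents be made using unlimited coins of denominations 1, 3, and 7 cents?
Coefficient of x^117 in 1/(1-x^1) · 1/(1-x^3) · 1/(1-x^7). Case on j = number of 7-cent coins (j = 0..16); remainder r = 117 - 7j is made from {1,3} in ⌊r/3⌋+1 ways. r = 117, 110, 103, 96, 89, 82, 75, 68, 61, 54, 47, 40, 33, 26, 19, 12, 5 → 40 + 37 + 35 + 33 + 30 + 28 + 26 + 23 + 21 + 19 + 16 + 14 + 12 + 9 + 7 + 5 + 2 = 357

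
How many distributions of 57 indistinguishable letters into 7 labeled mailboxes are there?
C(57+7-1, 7-1) = C(63, 6) = 67945521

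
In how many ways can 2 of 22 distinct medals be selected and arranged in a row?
P(22,2) = 22!/(22-2)! = 462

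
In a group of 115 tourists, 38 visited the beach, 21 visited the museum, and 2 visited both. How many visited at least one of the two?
|A∪B| = |A| + |B| - |A∩B| = 38 + 21 - 2 = 57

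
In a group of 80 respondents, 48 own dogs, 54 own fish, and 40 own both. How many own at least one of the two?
|A∪B| = |A| + |B| - |A∩B| = 48 + 54 - 40 = 62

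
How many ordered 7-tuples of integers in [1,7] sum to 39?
Coefficient of x^39 in (x + x² + ... + x^7)^7. By inclusion-exclusion on dice exceeding 7: Σ_j (-1)^j C(7,j)·C(39-1-7j, 6) = C(7,0)·C(38,6) - C(7,1)·C(31,6) + C(7,2)·C(24,6) - C(7,3)·C(17,6) + C(7,4)·C(10,6) = 1·2760681 - 7·736281 + 21·134596 - 35·12376 + 35·210 = 7420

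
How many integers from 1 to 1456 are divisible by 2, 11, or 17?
⌊1456/2⌋+⌊1456/11⌋+⌊1456/17⌋ - ⌊1456/22⌋-⌊1456/34⌋-⌊1456/187⌋ + ⌊1456/374⌋ = 728+132+85 - 66-42-7 + 3 = 833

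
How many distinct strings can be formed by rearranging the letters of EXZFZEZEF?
9! / (1! × 2! × 3! × 3!) = 5040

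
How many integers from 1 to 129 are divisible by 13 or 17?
⌊129/13⌋ + ⌊129/17⌋ - ⌊129/221⌋ = 9 + 7 - 0 = 16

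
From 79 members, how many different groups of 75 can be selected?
C(79,75) = 79!/(75!×4!) = 1502501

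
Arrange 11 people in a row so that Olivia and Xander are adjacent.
Treat as block: (11-1)! × 2! = 3628800 × 2 = 7257600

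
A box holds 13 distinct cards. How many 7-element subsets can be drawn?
C(13,7) = 13!/(7!×6!) = 1716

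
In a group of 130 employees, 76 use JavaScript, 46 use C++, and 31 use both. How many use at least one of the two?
|A∪B| = |A| + |B| - |A∩B| = 76 + 46 - 31 = 91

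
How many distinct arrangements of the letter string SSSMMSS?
7! / (2! × 5!) = 21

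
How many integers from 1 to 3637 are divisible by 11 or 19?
⌊3637/11⌋ + ⌊3637/19⌋ - ⌊3637/209⌋ = 330 + 191 - 17 = 504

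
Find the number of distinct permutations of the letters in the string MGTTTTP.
7! / (1! × 1! × 4! × 1!) = 210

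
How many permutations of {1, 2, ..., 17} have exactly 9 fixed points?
Choose the 9 fixed points C(17,9) = 24310, derange the rest: !8 = Σ_{j=0}^{8} (-1)^j·8!/j! = 40320 - 40320 + 20160 - 6720 + 1680 - 336 + 56 - 8 + 1 = 14833. Product = 24310 × 14833 = 360590230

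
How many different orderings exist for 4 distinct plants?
4! = 24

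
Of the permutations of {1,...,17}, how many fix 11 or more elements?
Exactly j fixed points: C(17,j)·!(17-j); sum over j ≥ 11 (derangement numbers via !m = (m-1)·(!(m-1) + !(m-2)): !0..!6 = 1, 0, 1, 2, 9, 44, 265). Σ_{j=11}^{17} C(17,j)·!(17-j) = C(17,11)·!6 + C(17,12)·!5 + C(17,13)·!4 + C(17,14)·!3 + C(17,15)·!2 + C(17,16)·!1 + C(17,17)·!0 = 12376·265 + 6188·44 + 2380·9 + 680·2 + 136·1 + 17·0 + 1·1 = 3574829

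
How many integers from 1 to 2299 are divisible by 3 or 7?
⌊2299/3⌋ + ⌊2299/7⌋ - ⌊2299/21⌋ = 766 + 328 - 109 = 985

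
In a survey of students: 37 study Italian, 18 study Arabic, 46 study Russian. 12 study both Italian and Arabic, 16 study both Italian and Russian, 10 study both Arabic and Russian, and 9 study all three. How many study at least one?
|A∪B∪C| = 37+18+46-12-16-10+9 = 72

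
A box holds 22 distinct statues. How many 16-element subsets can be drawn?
C(22,16) = 22!/(16!×6!) = 74613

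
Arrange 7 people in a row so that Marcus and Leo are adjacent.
Treat as block: (7-1)! × 2! = 720 × 2 = 1440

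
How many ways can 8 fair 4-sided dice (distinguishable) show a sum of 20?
Coefficient of x^20 in (x + x² + ... + x^4)^8. By inclusion-exclusion on dice exceeding 4: Σ_j (-1)^j C(8,j)·C(20-1-4j, 7) = C(8,0)·C(19,7) - C(8,1)·C(15,7) + C(8,2)·C(11,7) - C(8,3)·C(7,7) = 1·50388 - 8·6435 + 28·330 - 56·1 = 8092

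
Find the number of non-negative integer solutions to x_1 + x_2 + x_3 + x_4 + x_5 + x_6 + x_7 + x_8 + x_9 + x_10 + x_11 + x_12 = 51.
C(51+12-1, 12-1) = C(62, 11) = 508271323092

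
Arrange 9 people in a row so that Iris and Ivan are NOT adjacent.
Total - adjacent = 9! - (9-1)!×2 = 362880 - 80640 = 282240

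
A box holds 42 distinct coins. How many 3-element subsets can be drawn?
C(42,3) = 42!/(3!×39!) = 11480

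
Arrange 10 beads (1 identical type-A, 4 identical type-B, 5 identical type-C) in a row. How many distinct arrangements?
10! / (1! × 4! × 5!) = 1260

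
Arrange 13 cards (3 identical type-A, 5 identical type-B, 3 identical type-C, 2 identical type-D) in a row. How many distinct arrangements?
13! / (3! × 5! × 3! × 2!) = 720720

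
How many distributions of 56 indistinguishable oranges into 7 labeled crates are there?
C(56+7-1, 7-1) = C(62, 6) = 61474519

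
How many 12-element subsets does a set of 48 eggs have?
C(48,12) = 48!/(12!×36!) = 69668534468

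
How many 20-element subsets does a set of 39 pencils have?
C(39,20) = 39!/(20!×19!) = 68923264410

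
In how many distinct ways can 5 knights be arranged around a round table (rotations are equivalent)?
Circular: fix one position, arrange the rest. (5-1)! = 24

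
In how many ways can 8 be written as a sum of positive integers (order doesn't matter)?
Pentagonal recurrence p(n) = p(n-1) + p(n-2) - p(n-5) - p(n-7) + p(n-12) + p(n-15) - ... gives p(0..7) = 1, 1, 2, 3, 5, 7, 11, 15. p(8) = p(7) + p(6) - p(3) - p(1) = 15 + 11 - 3 - 1 = 22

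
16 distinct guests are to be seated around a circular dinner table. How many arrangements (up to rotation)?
Circular: fix one position, arrange the rest. (16-1)! = 1307674368000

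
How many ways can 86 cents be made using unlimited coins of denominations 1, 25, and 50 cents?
Coefficient of x^86 in 1/(1-x^1) · 1/(1-x^25) · 1/(1-x^50). Case on j = number of 50-cent coins (j = 0..1); remainder r = 86 - 50j is made from {1,25} in ⌊r/25⌋+1 ways. r = 86, 36 → 4 + 2 = 6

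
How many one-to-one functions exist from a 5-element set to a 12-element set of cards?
P(12,5) = 12!/(12-5)! = 95040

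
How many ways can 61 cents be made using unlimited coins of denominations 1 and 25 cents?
Coefficient of x^61 in 1/(1-x^1) · 1/(1-x^25). Use j coins of 25 for j = 0..⌊61/25⌋ = 2, the rest in 1s: 2 + 1 = 3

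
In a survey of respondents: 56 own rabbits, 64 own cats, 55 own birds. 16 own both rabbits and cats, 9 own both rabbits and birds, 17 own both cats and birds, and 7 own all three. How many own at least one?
|A∪B∪C| = 56+64+55-16-9-17+7 = 140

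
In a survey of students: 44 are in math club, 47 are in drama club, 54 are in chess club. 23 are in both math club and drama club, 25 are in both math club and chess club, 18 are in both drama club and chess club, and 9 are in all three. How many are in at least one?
|A∪B∪C| = 44+47+54-23-25-18+9 = 88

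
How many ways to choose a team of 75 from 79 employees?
C(79,75) = 79!/(75!×4!) = 1502501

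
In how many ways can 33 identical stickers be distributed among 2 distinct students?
C(33+2-1, 2-1) = C(34, 1) = 34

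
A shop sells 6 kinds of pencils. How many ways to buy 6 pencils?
C(6+6-1, 6-1) = C(11, 5) = 462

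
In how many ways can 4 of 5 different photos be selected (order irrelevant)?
C(5,4) = 5!/(4!×1!) = 5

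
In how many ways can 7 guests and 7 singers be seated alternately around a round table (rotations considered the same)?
Fix one of the guests: (7-1)! ways for the remaining guests, × 7! ways for the singers = 720 × 5040 = 3628800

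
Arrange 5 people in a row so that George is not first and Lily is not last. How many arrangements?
By inclusion-exclusion: 5! - 2×(5-1)! + (5-2)! = 120 - 48 + 6 = 78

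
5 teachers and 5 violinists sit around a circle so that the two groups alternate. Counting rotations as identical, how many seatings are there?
Fix one of the teachers: (5-1)! ways for the remaining teachers, × 5! ways for the violinists = 24 × 120 = 2880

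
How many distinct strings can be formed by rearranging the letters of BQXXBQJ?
7! / (2! × 2! × 1! × 2!) = 630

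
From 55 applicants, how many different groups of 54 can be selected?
C(55,54) = 55!/(54!×1!) = 55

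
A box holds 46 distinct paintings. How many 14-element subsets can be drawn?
C(46,14) = 46!/(14!×32!) = 239877544005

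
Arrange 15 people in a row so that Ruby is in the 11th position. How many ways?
Fix one position: (15-1)! = 87178291200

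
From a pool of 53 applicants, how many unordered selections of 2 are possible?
C(53,2) = 53!/(2!×51!) = 1378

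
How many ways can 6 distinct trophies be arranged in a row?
6! = 720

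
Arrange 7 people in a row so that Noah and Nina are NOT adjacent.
Total - adjacent = 7! - (7-1)!×2 = 5040 - 1440 = 3600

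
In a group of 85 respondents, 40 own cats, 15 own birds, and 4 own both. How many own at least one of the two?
|A∪B| = |A| + |B| - |A∩B| = 40 + 15 - 4 = 51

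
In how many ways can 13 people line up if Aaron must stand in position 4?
Fix one position: (13-1)! = 479001600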